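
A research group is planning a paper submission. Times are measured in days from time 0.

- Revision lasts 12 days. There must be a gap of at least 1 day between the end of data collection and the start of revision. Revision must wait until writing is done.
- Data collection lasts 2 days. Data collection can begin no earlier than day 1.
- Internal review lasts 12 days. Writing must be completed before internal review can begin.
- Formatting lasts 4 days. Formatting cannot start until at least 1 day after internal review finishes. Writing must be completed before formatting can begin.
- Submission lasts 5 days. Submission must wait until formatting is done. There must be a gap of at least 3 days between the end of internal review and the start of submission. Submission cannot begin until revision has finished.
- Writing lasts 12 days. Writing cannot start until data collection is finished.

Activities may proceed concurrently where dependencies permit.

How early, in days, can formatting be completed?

After its own release at day 1, data collection can start at day 1 and finishes at day 3.
Writing waits on data collection (finishes day 3), so it starts at day 3 and finishes at 3 + 12 = day 15.
Internal review cannot begin until writing (finishes day 15). It runs from day 15 to 15 + 12 = day 27.
For formatting: internal review (finishes day 27, plus 1-day gap → day 28); writing (finishes day 15). Taking the maximum gives a start of day 28, and it finishes at 28 + 4 = day 32.

32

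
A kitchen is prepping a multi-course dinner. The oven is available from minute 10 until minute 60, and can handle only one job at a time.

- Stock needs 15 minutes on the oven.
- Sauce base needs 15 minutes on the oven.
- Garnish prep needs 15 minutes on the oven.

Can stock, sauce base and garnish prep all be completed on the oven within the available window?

The oven window is 60 − 10 = 50 minutes.
Running back to back, the jobs need 15 + 15 + 15 = 45 minutes on the oven.
Since 45 ≤ 50, they fit within the window.

Yes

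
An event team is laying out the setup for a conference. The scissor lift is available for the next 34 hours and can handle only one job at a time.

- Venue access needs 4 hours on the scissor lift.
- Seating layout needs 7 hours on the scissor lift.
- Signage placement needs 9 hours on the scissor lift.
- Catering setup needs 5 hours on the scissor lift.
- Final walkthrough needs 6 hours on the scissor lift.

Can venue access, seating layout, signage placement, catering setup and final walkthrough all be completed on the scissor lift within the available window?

Running back to back, the jobs need 4 + 7 + 9 + 5 + 6 = 31 hours on the scissor lift.
Since 31 ≤ 34, they fit within the window.

Yes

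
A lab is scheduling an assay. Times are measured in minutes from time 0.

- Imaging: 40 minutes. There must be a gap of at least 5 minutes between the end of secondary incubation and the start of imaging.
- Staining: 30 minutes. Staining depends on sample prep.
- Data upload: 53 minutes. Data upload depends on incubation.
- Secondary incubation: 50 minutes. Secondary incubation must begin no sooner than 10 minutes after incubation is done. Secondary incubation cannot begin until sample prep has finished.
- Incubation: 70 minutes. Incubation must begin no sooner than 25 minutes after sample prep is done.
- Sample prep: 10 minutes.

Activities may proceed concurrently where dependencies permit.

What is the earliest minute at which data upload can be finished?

158

Sample prep can start immediately at minute 0; it finishes at minute 10.
Incubation waits on sample prep (finishes minute 10, plus 25-minute gap → minute 35), so it starts at minute 35 and finishes at 35 + 70 = minute 105.
Data upload waits on incubation (finishes minute 105), so it starts at minute 105 and finishes at 105 + 53 = minute 158.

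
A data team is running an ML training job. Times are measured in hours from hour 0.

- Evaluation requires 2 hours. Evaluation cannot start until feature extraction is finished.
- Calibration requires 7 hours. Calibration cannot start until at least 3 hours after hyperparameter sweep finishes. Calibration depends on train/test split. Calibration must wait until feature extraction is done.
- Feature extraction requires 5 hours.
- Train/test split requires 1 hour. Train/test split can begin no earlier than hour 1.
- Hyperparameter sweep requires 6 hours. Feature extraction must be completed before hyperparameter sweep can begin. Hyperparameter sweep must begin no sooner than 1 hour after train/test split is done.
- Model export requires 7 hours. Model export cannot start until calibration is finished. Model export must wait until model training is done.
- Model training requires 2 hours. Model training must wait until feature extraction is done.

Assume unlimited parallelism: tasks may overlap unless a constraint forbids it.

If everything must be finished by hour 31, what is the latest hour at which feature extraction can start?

Model export must finish by hour 31; it takes 7 hours, so it must start by 31 − 7 = hour 24.
Calibration has to be done before model export (must start by hour 24). That means finishing by hour 24, i.e. starting by 24 − 7 = hour 17.
Hyperparameter sweep feeds into calibration (must start by hour 17, minus 3-hour gap → hour 14); so hyperparameter sweep must finish by hour 14 and therefore start by hour 8.
Model training must finish before model export (must start by hour 24). With a 2-hour duration, model training must start by 24 − 2 = hour 22.
Evaluation must finish by hour 31; it takes 2 hours, so it must start by 31 − 2 = hour 29.
Feature extraction feeds hyperparameter sweep (must start by hour 8); model training (must start by hour 22); evaluation (must start by hour 29); calibration (must start by hour 17). Taking the minimum, feature extraction must finish by hour 8 and start by 8 − 5 = hour 3.

3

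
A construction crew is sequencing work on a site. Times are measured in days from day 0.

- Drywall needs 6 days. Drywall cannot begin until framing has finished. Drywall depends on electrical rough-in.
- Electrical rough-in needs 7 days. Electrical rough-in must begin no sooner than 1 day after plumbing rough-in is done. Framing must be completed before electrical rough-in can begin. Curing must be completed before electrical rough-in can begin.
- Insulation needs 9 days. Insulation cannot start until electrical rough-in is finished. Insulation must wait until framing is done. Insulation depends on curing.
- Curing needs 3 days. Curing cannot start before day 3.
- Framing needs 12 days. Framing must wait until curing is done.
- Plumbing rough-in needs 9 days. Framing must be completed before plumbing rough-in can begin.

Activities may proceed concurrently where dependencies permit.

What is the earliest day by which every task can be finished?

44

After its own release at day 3, curing can start at day 3 and finishes at day 6.
Framing cannot begin until curing (finishes day 6). It runs from day 6 to 6 + 12 = day 18.
After framing (finishes day 18), plumbing rough-in can start at day 18 and finishes at day 27.
Electrical rough-in cannot start until plumbing rough-in (finishes day 27, plus 1-day gap → day 28); framing (finishes day 18); curing (finishes day 6). The controlling bound is day 28, so electrical rough-in finishes at 28 + 7 = day 35.
Drywall has to wait for framing (finishes day 18); electrical rough-in (finishes day 35). The latest of these is day 35, so drywall runs day 35 to 35 + 6 = day 41.
Insulation cannot start until electrical rough-in (finishes day 35); framing (finishes day 18); curing (finishes day 6). The controlling bound is day 35, so insulation finishes at 35 + 9 = day 44.
All tasks are finished once the last one completes. Finish times: Curing at 6, Framing at 18, Plumbing rough-in at 27, Electrical rough-in at 35, Insulation at 44, Drywall at 41. The latest is day 44.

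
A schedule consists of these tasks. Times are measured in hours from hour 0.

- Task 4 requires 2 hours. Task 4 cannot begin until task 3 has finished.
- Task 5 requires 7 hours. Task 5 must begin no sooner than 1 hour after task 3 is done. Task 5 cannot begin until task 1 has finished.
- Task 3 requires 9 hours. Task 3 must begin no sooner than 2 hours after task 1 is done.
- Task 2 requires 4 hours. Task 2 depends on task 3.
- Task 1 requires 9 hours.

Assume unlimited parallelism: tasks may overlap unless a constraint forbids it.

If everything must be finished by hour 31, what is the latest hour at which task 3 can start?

Task 2 must finish by hour 31; it takes 4 hours, so it must start by 31 − 4 = hour 27.
To finish by hour 31, task 4 (duration 2) must start no later than hour 29.
Task 5 must finish by hour 31; it takes 7 hours, so it must start by 31 − 7 = hour 24.
For task 3: task 2 (must start by hour 27); task 4 (must start by hour 29); task 5 (must start by hour 24, minus 1-hour gap → hour 23). The most restrictive is hour 23; with a 9-hour duration, task 3 must start by hour 14.

14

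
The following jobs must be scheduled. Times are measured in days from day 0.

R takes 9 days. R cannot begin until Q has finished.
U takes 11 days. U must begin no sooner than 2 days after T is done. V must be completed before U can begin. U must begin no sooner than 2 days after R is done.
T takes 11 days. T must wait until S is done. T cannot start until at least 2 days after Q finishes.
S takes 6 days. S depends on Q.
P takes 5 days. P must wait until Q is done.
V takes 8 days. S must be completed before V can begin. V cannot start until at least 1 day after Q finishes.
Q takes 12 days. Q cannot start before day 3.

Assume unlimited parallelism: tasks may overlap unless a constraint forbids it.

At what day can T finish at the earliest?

32

After its own release at day 3, Q can start at day 3 and finishes at day 15.
After Q (finishes day 15), S can start at day 15 and finishes at day 21.
T cannot start until S (finishes day 21); Q (finishes day 15, plus 2-day gap → day 17). The controlling bound is day 21, so T finishes at 21 + 11 = day 32.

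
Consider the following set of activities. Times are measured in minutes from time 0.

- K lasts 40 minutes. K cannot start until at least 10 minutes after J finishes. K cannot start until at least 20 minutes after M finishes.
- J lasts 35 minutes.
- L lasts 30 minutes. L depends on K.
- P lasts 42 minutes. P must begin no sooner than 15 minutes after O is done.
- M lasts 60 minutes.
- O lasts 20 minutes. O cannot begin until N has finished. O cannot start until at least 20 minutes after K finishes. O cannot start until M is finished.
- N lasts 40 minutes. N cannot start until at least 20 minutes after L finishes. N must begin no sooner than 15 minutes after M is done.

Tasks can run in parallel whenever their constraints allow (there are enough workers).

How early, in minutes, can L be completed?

Nothing blocks M, so it runs from minute 0 to minute 60.
J has no prerequisites, so it starts at minute 0 and finishes at minute 35.
For K: J (finishes minute 35, plus 10-minute gap → minute 45); M (finishes minute 60, plus 20-minute gap → minute 80). Taking the maximum gives a start of minute 80, and it finishes at 80 + 40 = minute 120.
After K (finishes minute 120), L can start at minute 120 and finishes at minute 150.

150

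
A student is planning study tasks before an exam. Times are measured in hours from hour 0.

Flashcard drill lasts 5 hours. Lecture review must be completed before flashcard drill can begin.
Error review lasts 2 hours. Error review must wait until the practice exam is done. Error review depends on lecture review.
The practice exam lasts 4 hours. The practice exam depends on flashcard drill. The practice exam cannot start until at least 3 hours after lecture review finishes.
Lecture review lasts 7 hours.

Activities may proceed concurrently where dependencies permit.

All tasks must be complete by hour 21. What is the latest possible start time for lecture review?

Error review must finish by hour 21; it takes 2 hours, so it must start by 21 − 2 = hour 19.
Since error review (must start by hour 19) depends on it, the practice exam must finish by hour 19. Backing off its 4-hour duration gives a latest start of hour 15.
Flashcard drill feeds into the practice exam (must start by hour 15); so flashcard drill must finish by hour 15 and therefore start by hour 10.
Lecture review must finish in time for flashcard drill (must start by hour 10); the practice exam (must start by hour 15, minus 3-hour gap → hour 12); error review (must start by hour 19). The tightest is hour 10, so lecture review must start by 10 − 7 = hour 3.

3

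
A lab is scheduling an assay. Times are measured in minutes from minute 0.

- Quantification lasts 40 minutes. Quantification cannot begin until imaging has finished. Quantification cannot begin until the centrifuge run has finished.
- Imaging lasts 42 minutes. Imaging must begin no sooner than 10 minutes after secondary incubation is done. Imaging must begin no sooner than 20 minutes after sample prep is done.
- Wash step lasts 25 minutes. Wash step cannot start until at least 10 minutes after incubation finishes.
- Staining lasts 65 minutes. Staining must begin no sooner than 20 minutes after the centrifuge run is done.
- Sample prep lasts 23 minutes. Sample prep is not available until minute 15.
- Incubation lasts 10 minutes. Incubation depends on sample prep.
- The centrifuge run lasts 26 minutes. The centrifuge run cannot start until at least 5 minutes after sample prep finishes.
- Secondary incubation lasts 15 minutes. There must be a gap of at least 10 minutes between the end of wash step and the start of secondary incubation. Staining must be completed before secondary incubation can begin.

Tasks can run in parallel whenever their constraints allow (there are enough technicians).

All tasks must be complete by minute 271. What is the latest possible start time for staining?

99

Nothing follows quantification; the deadline of minute 271 is its only limit. It must start by 271 − 40 = minute 231.
Since quantification (must start by minute 231) depends on it, imaging must finish by minute 231. Backing off its 42-minute duration gives a latest start of minute 189.
Secondary incubation has to be done before imaging (must start by minute 189, minus 10-minute gap → minute 179). That means finishing by minute 179, i.e. starting by 179 − 15 = minute 164.
Staining has to be done before secondary incubation (must start by minute 164). That means finishing by minute 164, i.e. starting by 164 − 65 = minute 99.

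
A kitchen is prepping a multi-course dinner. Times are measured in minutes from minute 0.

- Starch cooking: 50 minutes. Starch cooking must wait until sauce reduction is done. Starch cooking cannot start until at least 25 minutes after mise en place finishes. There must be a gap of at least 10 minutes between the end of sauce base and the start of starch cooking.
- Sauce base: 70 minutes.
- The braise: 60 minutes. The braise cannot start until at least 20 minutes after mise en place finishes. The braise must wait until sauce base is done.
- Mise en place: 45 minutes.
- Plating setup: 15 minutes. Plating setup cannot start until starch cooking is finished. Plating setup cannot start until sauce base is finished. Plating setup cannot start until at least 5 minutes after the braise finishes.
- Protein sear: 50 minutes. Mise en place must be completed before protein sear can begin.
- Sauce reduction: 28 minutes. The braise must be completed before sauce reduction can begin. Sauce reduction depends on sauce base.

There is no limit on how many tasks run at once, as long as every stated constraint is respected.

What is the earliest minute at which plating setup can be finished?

223

Nothing blocks sauce base, so it runs from minute 0 to minute 70.
Mise en place has no prerequisites, so it starts at minute 0 and finishes at minute 45.
The braise needs all of mise en place (finishes minute 45, plus 20-minute gap → minute 65); sauce base (finishes minute 70). That puts its earliest start at minute 70; it finishes at 70 + 60 = minute 130.
Sauce reduction needs all of the braise (finishes minute 130); sauce base (finishes minute 70). That puts its earliest start at minute 130; it finishes at 130 + 28 = minute 158.
Starch cooking needs all of sauce reduction (finishes minute 158); mise en place (finishes minute 45, plus 25-minute gap → minute 70); sauce base (finishes minute 70, plus 10-minute gap → minute 80). That puts its earliest start at minute 158; it finishes at 158 + 50 = minute 208.
For plating setup: starch cooking (finishes minute 208); sauce base (finishes minute 70); the braise (finishes minute 130, plus 5-minute gap → minute 135). Taking the maximum gives a start of minute 208, and it finishes at 208 + 15 = minute 223.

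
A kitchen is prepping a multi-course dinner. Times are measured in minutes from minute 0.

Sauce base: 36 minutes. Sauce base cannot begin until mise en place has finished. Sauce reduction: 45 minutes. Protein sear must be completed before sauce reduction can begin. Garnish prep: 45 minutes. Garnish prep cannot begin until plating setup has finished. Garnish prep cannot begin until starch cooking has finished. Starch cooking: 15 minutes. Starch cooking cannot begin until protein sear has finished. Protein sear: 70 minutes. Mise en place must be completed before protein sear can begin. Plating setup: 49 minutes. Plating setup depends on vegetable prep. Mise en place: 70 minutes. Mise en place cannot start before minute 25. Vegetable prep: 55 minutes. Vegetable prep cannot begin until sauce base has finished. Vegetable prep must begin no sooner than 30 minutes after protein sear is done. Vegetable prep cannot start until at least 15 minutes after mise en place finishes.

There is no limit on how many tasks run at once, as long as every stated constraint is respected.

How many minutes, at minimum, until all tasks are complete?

344

Mise en place cannot begin until its own release at minute 25. It runs from minute 25 to 25 + 70 = minute 95.
Protein sear waits on mise en place (finishes minute 95), so it starts at minute 95 and finishes at 95 + 70 = minute 165.
Starch cooking waits on protein sear (finishes minute 165), so it starts at minute 165 and finishes at 165 + 15 = minute 180.
Sauce reduction cannot begin until protein sear (finishes minute 165). It runs from minute 165 to 165 + 45 = minute 210.
Sauce base cannot begin until mise en place (finishes minute 95). It runs from minute 95 to 95 + 36 = minute 131.
Vegetable prep cannot start until sauce base (finishes minute 131); protein sear (finishes minute 165, plus 30-minute gap → minute 195); mise en place (finishes minute 95, plus 15-minute gap → minute 110). The controlling bound is minute 195, so vegetable prep finishes at 195 + 55 = minute 250.
Plating setup waits on vegetable prep (finishes minute 250), so it starts at minute 250 and finishes at 250 + 49 = minute 299.
For garnish prep: plating setup (finishes minute 299); starch cooking (finishes minute 180). Taking the maximum gives a start of minute 299, and it finishes at 299 + 45 = minute 344.
All tasks are finished once the last one completes. Finish times: Mise en place at 95, Sauce base at 131, Protein sear at 165, Vegetable prep at 250, Sauce reduction at 210, Starch cooking at 180, Plating setup at 299, Garnish prep at 344. The latest is minute 344.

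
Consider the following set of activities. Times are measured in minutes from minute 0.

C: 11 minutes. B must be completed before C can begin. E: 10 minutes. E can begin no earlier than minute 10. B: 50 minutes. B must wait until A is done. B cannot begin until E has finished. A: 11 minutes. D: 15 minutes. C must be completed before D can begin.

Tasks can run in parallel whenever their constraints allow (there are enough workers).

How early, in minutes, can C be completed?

81

E cannot begin until its own release at minute 10. It runs from minute 10 to 10 + 10 = minute 20.
Nothing blocks A, so it runs from minute 0 to minute 11.
B cannot start until A (finishes minute 11); E (finishes minute 20). The controlling bound is minute 20, so B finishes at 20 + 50 = minute 70.
C cannot begin until B (finishes minute 70). It runs from minute 70 to 70 + 11 = minute 81.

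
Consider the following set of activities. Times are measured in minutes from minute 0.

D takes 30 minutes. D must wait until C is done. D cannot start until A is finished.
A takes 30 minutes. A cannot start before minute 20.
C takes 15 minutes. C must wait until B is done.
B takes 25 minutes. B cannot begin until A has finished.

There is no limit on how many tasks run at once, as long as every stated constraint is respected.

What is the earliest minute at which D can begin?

A waits on its own release at minute 20, so it starts at minute 20 and finishes at 20 + 30 = minute 50.
After A (finishes minute 50), B can start at minute 50 and finishes at minute 75.
C cannot begin until B (finishes minute 75). It runs from minute 75 to 75 + 15 = minute 90.
D waits on C (finishes minute 90); A (finishes minute 50). The latest of these is minute 90, which is the earliest D can start.

90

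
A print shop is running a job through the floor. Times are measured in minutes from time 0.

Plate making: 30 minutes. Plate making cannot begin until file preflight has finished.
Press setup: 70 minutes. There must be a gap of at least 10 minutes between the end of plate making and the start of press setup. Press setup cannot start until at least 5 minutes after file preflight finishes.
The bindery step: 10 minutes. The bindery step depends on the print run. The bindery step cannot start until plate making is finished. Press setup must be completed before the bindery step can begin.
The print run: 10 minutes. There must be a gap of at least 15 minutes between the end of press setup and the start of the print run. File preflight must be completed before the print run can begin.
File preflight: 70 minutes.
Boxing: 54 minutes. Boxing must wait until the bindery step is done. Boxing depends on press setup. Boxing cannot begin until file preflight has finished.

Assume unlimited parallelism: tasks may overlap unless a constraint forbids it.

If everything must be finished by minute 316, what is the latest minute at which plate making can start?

To finish by minute 316, boxing (duration 54) must start no later than minute 262.
The bindery step must finish before boxing (must start by minute 262). With a 10-minute duration, the bindery step must start by 262 − 10 = minute 252.
The print run feeds into the bindery step (must start by minute 252); so the print run must finish by minute 252 and therefore start by minute 242.
Press setup feeds the print run (must start by minute 242, minus 15-minute gap → minute 227); the bindery step (must start by minute 252); boxing (must start by minute 262). Taking the minimum, press setup must finish by minute 227 and start by 227 − 70 = minute 157.
Plate making feeds press setup (must start by minute 157, minus 10-minute gap → minute 147); the bindery step (must start by minute 252). Taking the minimum, plate making must finish by minute 147 and start by 147 − 30 = minute 117.

117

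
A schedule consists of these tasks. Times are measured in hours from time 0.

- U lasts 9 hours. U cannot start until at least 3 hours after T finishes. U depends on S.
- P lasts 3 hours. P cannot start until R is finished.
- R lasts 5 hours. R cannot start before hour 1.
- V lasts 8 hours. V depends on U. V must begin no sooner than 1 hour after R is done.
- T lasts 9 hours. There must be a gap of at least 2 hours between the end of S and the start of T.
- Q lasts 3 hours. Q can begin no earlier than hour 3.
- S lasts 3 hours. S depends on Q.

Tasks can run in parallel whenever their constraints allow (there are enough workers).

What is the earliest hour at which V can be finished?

40

After its own release at hour 1, R can start at hour 1 and finishes at hour 6.
Q waits on its own release at hour 3, so it starts at hour 3 and finishes at 3 + 3 = hour 6.
After Q (finishes hour 6), S can start at hour 6 and finishes at hour 9.
T waits on S (finishes hour 9, plus 2-hour gap → hour 11), so it starts at hour 11 and finishes at 11 + 9 = hour 20.
U needs all of T (finishes hour 20, plus 3-hour gap → hour 23); S (finishes hour 9). That puts its earliest start at hour 23; it finishes at 23 + 9 = hour 32.
For V: U (finishes hour 32); R (finishes hour 6, plus 1-hour gap → hour 7). Taking the maximum gives a start of hour 32, and it finishes at 32 + 8 = hour 40.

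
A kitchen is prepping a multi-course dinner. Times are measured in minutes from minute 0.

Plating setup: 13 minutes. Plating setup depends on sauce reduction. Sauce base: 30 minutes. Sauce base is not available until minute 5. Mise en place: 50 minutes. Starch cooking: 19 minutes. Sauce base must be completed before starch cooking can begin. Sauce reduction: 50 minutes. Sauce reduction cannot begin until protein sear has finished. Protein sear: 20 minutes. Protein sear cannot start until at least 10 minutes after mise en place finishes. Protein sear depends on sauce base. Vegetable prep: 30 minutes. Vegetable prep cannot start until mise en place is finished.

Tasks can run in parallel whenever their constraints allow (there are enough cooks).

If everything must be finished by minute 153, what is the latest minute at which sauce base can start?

40

Plating setup has no dependents, so it just needs to finish by minute 153. Starting by 153 − 13 = minute 140 achieves that.
Sauce reduction feeds into plating setup (must start by minute 140); so sauce reduction must finish by minute 140 and therefore start by minute 90.
Protein sear has to be done before sauce reduction (must start by minute 90). That means finishing by minute 90, i.e. starting by 90 − 20 = minute 70.
To finish by minute 153, starch cooking (duration 19) must start no later than minute 134.
For sauce base: protein sear (must start by minute 70); starch cooking (must start by minute 134). The most restrictive is minute 70; with a 30-minute duration, sauce base must start by minute 40.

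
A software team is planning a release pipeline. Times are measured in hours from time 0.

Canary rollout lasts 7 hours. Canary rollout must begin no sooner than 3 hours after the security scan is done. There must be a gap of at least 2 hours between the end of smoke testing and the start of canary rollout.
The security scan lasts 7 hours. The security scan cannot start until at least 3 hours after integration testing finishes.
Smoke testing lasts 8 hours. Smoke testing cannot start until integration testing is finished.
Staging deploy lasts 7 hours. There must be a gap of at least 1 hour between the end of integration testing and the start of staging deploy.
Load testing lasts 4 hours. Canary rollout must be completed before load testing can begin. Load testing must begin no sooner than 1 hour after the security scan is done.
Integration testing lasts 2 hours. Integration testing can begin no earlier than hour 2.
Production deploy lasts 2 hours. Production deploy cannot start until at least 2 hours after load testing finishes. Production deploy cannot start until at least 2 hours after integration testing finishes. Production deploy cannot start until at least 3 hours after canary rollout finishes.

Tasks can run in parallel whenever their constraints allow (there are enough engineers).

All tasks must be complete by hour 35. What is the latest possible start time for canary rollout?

Nothing follows production deploy; the deadline of hour 35 is its only limit. It must start by 35 − 2 = hour 33.
Load testing has to be done before production deploy (must start by hour 33, minus 2-hour gap → hour 31). That means finishing by hour 31, i.e. starting by 31 − 4 = hour 27.
Canary rollout must finish in time for load testing (must start by hour 27); production deploy (must start by hour 33, minus 3-hour gap → hour 30). The tightest is hour 27, so canary rollout must start by 27 − 7 = hour 20.

20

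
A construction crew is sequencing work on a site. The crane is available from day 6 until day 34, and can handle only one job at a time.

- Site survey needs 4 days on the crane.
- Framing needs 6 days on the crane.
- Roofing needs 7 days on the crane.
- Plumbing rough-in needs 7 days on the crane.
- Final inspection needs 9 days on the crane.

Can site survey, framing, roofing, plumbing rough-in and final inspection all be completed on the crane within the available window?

The crane window is 34 − 6 = 28 days.
Running back to back, the jobs need 4 + 6 + 7 + 7 + 9 = 33 days on the crane.
Since 33 > 28, they cannot all fit.

No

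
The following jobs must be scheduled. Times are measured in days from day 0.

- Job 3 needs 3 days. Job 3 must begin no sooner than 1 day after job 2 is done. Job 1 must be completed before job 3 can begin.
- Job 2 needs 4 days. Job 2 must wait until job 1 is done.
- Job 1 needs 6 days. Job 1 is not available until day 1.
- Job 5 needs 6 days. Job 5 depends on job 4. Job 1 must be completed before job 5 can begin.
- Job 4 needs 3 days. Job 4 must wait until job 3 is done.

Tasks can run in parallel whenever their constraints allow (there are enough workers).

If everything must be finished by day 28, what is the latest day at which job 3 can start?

Nothing follows job 5; the deadline of day 28 is its only limit. It must start by 28 − 6 = day 22.
Job 4 has to be done before job 5 (must start by day 22). That means finishing by day 22, i.e. starting by 22 − 3 = day 19.
Job 3 has to be done before job 4 (must start by day 19). That means finishing by day 19, i.e. starting by 19 − 3 = day 16.

16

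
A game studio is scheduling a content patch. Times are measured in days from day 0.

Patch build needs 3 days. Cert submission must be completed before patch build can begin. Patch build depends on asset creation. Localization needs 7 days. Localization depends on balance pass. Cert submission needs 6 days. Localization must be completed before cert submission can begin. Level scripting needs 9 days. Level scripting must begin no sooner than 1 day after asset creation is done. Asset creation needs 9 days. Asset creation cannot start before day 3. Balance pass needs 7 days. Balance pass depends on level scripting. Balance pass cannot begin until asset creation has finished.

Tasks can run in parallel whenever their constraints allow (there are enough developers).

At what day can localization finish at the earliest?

36

Asset creation cannot begin until its own release at day 3. It runs from day 3 to 3 + 9 = day 12.
Level scripting waits on asset creation (finishes day 12, plus 1-day gap → day 13), so it starts at day 13 and finishes at 13 + 9 = day 22.
For balance pass: level scripting (finishes day 22); asset creation (finishes day 12). Taking the maximum gives a start of day 22, and it finishes at 22 + 7 = day 29.
Localization cannot begin until balance pass (finishes day 29). It runs from day 29 to 29 + 7 = day 36.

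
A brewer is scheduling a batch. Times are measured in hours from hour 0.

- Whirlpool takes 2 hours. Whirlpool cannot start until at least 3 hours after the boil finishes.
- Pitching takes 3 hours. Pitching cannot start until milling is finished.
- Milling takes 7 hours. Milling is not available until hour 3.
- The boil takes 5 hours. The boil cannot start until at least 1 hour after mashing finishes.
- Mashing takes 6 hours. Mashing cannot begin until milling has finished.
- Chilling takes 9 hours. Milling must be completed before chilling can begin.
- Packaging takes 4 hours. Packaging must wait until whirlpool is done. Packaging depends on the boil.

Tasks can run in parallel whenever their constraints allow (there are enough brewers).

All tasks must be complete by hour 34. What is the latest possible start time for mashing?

13

To finish by hour 34, packaging (duration 4) must start no later than hour 30.
Whirlpool has to be done before packaging (must start by hour 30). That means finishing by hour 30, i.e. starting by 30 − 2 = hour 28.
The boil has several dependents: whirlpool (must start by hour 28, minus 3-hour gap → hour 25); packaging (must start by hour 30). The earliest of those limits is hour 25, so the boil must start by 25 − 5 = hour 20.
Mashing feeds into the boil (must start by hour 20, minus 1-hour gap → hour 19); so mashing must finish by hour 19 and therefore start by hour 13.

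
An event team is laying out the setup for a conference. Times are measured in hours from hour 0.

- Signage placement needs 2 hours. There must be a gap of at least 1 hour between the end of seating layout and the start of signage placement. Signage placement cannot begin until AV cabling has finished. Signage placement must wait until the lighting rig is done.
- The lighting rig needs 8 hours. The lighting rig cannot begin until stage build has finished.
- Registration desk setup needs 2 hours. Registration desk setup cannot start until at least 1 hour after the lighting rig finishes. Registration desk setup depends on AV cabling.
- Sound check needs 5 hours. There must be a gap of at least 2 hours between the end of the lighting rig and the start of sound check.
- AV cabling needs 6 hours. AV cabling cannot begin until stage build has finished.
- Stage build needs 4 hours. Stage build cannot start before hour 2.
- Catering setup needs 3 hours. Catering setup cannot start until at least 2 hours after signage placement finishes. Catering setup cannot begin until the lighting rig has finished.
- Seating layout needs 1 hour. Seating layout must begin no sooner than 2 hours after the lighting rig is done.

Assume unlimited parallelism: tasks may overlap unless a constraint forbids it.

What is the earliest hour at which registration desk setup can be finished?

17

After its own release at hour 2, stage build can start at hour 2 and finishes at hour 6.
AV cabling cannot begin until stage build (finishes hour 6). It runs from hour 6 to 6 + 6 = hour 12.
The lighting rig cannot begin until stage build (finishes hour 6). It runs from hour 6 to 6 + 8 = hour 14.
Registration desk setup needs all of the lighting rig (finishes hour 14, plus 1-hour gap → hour 15); AV cabling (finishes hour 12). That puts its earliest start at hour 15; it finishes at 15 + 2 = hour 17.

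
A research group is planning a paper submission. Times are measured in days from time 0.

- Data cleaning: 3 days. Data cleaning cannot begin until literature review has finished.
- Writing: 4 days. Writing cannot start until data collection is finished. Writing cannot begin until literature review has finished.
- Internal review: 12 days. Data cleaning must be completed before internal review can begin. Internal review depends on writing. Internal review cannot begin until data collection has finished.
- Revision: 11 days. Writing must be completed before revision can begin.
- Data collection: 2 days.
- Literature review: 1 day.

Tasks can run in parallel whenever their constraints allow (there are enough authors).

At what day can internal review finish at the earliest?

Data collection has no prerequisites, so it starts at day 0 and finishes at day 2.
Literature review has no prerequisites, so it starts at day 0 and finishes at day 1.
For writing: data collection (finishes day 2); literature review (finishes day 1). Taking the maximum gives a start of day 2, and it finishes at 2 + 4 = day 6.
After literature review (finishes day 1), data cleaning can start at day 1 and finishes at day 4.
For internal review: data cleaning (finishes day 4); writing (finishes day 6); data collection (finishes day 2). Taking the maximum gives a start of day 6, and it finishes at 6 + 12 = day 18.

18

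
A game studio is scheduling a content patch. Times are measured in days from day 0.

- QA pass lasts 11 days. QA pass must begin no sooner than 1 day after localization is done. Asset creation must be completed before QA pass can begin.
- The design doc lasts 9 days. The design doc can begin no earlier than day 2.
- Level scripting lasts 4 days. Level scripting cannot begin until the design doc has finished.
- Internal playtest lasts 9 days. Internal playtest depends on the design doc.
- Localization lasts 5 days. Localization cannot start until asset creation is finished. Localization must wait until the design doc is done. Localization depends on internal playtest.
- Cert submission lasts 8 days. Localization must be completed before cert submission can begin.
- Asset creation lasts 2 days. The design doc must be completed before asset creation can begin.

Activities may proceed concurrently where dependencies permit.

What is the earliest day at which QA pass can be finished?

37

The design doc cannot begin until its own release at day 2. It runs from day 2 to 2 + 9 = day 11.
Internal playtest waits on the design doc (finishes day 11), so it starts at day 11 and finishes at 11 + 9 = day 20.
Asset creation cannot begin until the design doc (finishes day 11). It runs from day 11 to 11 + 2 = day 13.
Localization has to wait for asset creation (finishes day 13); the design doc (finishes day 11); internal playtest (finishes day 20). The latest of these is day 20, so localization runs day 20 to 20 + 5 = day 25.
QA pass has to wait for localization (finishes day 25, plus 1-day gap → day 26); asset creation (finishes day 13). The latest of these is day 26, so QA pass runs day 26 to 26 + 11 = day 37.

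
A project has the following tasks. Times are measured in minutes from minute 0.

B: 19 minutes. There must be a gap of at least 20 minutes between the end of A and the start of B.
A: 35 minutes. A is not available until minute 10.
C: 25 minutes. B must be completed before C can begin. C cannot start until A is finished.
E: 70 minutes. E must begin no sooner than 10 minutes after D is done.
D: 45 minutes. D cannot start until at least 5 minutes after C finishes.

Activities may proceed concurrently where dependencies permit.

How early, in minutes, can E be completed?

239

A waits on its own release at minute 10, so it starts at minute 10 and finishes at 10 + 35 = minute 45.
B waits on A (finishes minute 45, plus 20-minute gap → minute 65), so it starts at minute 65 and finishes at 65 + 19 = minute 84.
For C: B (finishes minute 84); A (finishes minute 45). Taking the maximum gives a start of minute 84, and it finishes at 84 + 25 = minute 109.
D waits on C (finishes minute 109, plus 5-minute gap → minute 114), so it starts at minute 114 and finishes at 114 + 45 = minute 159.
E waits on D (finishes minute 159, plus 10-minute gap → minute 169), so it starts at minute 169 and finishes at 169 + 70 = minute 239.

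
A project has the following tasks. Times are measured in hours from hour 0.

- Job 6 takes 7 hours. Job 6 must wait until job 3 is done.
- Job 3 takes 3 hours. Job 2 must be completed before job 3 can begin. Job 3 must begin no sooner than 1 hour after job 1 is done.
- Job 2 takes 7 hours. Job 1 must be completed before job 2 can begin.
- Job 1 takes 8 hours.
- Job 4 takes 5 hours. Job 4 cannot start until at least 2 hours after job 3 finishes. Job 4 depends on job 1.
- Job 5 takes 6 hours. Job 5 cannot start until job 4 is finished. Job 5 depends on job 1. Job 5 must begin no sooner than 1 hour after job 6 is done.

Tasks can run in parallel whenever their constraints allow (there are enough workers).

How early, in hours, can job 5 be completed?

Job 1 has no prerequisites, so it starts at hour 0 and finishes at hour 8.
After job 1 (finishes hour 8), job 2 can start at hour 8 and finishes at hour 15.
Job 3 has to wait for job 2 (finishes hour 15); job 1 (finishes hour 8, plus 1-hour gap → hour 9). The latest of these is hour 15, so job 3 runs hour 15 to 15 + 3 = hour 18.
Job 6 cannot begin until job 3 (finishes hour 18). It runs from hour 18 to 18 + 7 = hour 25.
For job 4: job 3 (finishes hour 18, plus 2-hour gap → hour 20); job 1 (finishes hour 8). Taking the maximum gives a start of hour 20, and it finishes at 20 + 5 = hour 25.
Job 5 needs all of job 4 (finishes hour 25); job 1 (finishes hour 8); job 6 (finishes hour 25, plus 1-hour gap → hour 26). That puts its earliest start at hour 26; it finishes at 26 + 6 = hour 32.

32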